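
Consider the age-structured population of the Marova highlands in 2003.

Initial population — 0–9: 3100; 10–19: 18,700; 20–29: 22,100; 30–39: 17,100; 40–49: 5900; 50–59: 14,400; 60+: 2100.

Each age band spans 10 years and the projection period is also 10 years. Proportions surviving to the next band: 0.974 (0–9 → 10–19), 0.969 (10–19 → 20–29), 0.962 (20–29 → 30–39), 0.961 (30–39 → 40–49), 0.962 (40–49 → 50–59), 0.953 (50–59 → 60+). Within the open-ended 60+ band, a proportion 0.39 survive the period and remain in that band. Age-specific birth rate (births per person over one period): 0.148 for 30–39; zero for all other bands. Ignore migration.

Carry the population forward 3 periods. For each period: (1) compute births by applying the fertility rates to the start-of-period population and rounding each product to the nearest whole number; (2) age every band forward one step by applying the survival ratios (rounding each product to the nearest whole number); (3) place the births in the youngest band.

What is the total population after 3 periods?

66640

Let group 1 be 0–9 through group 7 = 60+.
Period 1:
Births: 17100 × 0.148 = 2531
Group 2: 3100 × 0.974 = 3019
Group 3: 18700 × 0.969 = 18120
Group 4: 22100 × 0.962 = 21260
Group 5: 17100 × 0.961 = 16433
Group 6: 5900 × 0.962 = 5676
Group 7: 14400 × 0.953 + 2100 × 0.39 = 13723 + 819 = 14542
Population now: 0–9=2531, 10–19=3019, 20–29=18120, 30–39=21260, 40–49=16433, 50–59=5676, 60+=14542
Period 2:
Births: 21260 × 0.148 = 3146
Group 2: 2531 × 0.974 = 2465
Group 3: 3019 × 0.969 = 2925
Group 4: 18120 × 0.962 = 17431
Group 5: 21260 × 0.961 = 20431
Group 6: 16433 × 0.962 = 15809
Group 7: 5676 × 0.953 + 14542 × 0.39 = 5409 + 5671 = 11080
Population now: 0–9=3146, 10–19=2465, 20–29=2925, 30–39=17431, 40–49=20431, 50–59=15809, 60+=11080
Period 3:
Births: 17431 × 0.148 = 2580
Group 2: 3146 × 0.974 = 3064
Group 3: 2465 × 0.969 = 2389
Group 4: 2925 × 0.962 = 2814
Group 5: 17431 × 0.961 = 16751
Group 6: 20431 × 0.962 = 19655
Group 7: 15809 × 0.953 + 11080 × 0.39 = 15066 + 4321 = 19387
Population now: 0–9=2580, 10–19=3064, 20–29=2389, 30–39=2814, 40–49=16751, 50–59=19655, 60+=19387
Total after period 3: 2580 + 3064 + 2389 + 2814 + 16751 + 19655 + 19387 = 66640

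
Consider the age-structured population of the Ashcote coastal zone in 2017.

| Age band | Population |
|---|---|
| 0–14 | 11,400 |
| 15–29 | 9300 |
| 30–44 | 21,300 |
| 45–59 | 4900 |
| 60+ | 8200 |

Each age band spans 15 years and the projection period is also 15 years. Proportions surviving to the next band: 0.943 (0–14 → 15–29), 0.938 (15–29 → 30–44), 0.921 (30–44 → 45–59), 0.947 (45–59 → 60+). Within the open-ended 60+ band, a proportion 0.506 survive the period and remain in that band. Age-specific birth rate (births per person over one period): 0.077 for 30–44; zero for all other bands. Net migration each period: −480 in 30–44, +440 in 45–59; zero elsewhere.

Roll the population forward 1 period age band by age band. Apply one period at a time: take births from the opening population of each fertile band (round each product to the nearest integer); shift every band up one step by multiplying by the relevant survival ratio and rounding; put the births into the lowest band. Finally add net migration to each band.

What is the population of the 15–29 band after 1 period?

Period 1:
Births: 21300 * 0.077 = 1640
15–29: 11400 * 0.943 = 10750
30–44: 9300 * 0.938 = 8723
45–59: 21300 * 0.921 = 19617
60+: 4900 * 0.947 + 8200 * 0.506 = 4640 + 4149 = 8789
Net migration: 30–44 − 480 → 8243; 45–59 + 440 → 20057
End of period: [1640, 10750, 8243, 20057, 8789]

10750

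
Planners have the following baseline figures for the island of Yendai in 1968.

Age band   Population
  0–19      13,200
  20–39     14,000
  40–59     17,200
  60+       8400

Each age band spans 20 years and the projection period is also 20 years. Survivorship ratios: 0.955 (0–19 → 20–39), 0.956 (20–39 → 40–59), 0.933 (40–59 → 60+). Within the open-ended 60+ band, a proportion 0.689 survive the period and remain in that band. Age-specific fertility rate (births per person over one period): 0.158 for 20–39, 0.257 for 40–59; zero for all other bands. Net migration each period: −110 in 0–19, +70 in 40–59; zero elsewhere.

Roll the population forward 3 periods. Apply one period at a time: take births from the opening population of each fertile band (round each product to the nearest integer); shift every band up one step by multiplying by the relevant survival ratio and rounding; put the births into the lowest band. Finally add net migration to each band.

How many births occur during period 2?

Let band 1 be 0–19 through band 4 = 60+.
After projecting period 1:
Births: 14000 × 0.158 = 2212 ; 17200 × 0.257 = 4420 — total 6632
Band 2: 13200 × 0.955 = 12606
Band 3: 14000 × 0.956 = 13384
Band 4: 17200 × 0.933 + 8400 × 0.689 = 16048 + 5788 = 21836
Net migration: Band 1 − 110 → 6522; Band 3 + 70 → 13454
→ [6522, 12606, 13454, 21836]
After projecting period 2:
Births: 12606 × 0.158 = 1992 ; 13454 × 0.257 = 3458 — total 5450
Band 2: 6522 × 0.955 = 6229
Band 3: 12606 × 0.956 = 12051
Band 4: 13454 × 0.933 + 21836 × 0.689 = 12553 + 15045 = 27598
Net migration: Band 1 − 110 → 5340; Band 3 + 70 → 12121
→ [5340, 6229, 12121, 27598]

5450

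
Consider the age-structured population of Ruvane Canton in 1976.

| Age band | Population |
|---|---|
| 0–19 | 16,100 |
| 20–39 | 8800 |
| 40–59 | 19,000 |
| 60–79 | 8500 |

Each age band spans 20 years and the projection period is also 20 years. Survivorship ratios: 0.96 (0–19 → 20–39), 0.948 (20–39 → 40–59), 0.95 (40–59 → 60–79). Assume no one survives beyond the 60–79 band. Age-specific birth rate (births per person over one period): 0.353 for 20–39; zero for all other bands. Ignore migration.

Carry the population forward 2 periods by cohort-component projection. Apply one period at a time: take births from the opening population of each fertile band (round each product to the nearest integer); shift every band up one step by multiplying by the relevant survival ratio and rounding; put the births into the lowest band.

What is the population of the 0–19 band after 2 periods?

— Period 1 —
Births: 8800 * 0.353 = 3106
20–39: 16100 * 0.96 = 15456
40–59: 8800 * 0.948 = 8342
60–79: 19000 * 0.95 = 18050
→ [3106, 15456, 8342, 18050]
— Period 2 —
Births: 15456 * 0.353 = 5456
20–39: 3106 * 0.96 = 2982
40–59: 15456 * 0.948 = 14652
60–79: 8342 * 0.95 = 7925
→ [5456, 2982, 14652, 7925]

5456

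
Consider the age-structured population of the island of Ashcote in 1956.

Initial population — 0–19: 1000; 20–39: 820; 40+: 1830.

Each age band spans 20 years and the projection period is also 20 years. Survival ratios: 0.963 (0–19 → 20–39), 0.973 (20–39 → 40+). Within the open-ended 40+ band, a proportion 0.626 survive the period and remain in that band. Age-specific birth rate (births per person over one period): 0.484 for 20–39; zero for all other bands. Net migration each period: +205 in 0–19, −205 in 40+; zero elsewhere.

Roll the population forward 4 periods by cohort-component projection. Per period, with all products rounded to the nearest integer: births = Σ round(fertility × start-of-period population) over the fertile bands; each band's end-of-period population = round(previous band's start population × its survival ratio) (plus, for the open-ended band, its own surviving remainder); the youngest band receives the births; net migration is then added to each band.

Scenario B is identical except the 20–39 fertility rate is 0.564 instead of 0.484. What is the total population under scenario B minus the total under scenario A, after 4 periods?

282

— Period 1 —
Births: 820 × 0.484 = 397
20–39: 1000 × 0.963 = 963
40+: 820 × 0.973 + 1830 × 0.626 = 798 + 1146 = 1944
Net migration: 0–19 + 205 → 602; 40+ − 205 → 1739
Population now: 0–19=602, 20–39=963, 40+=1739
— Period 2 —
Births: 963 × 0.484 = 466
20–39: 602 × 0.963 = 580
40+: 963 × 0.973 + 1739 × 0.626 = 937 + 1089 = 2026
Net migration: 0–19 + 205 → 671; 40+ − 205 → 1821
Population now: 0–19=671, 20–39=580, 40+=1821
— Period 3 —
Births: 580 × 0.484 = 281
20–39: 671 × 0.963 = 646
40+: 580 × 0.973 + 1821 × 0.626 = 564 + 1140 = 1704
Net migration: 0–19 + 205 → 486; 40+ − 205 → 1499
Population now: 0–19=486, 20–39=646, 40+=1499
— Period 4 —
Births: 646 × 0.484 = 313
20–39: 486 × 0.963 = 468
40+: 646 × 0.973 + 1499 × 0.626 = 629 + 938 = 1567
Net migration: 0–19 + 205 → 518; 40+ − 205 → 1362
Population now: 0–19=518, 20–39=468, 40+=1362
Scenario A total after 4 periods: 2348
Scenario B projection —
— Period 1 —
Births: 820 × 0.564 = 462
20–39: 1000 × 0.963 = 963
40+: 820 × 0.973 + 1830 × 0.626 = 798 + 1146 = 1944
Net migration: 0–19 + 205 → 667; 40+ − 205 → 1739
Population now: 0–19=667, 20–39=963, 40+=1739
— Period 2 —
Births: 963 × 0.564 = 543
20–39: 667 × 0.963 = 642
40+: 963 × 0.973 + 1739 × 0.626 = 937 + 1089 = 2026
Net migration: 0–19 + 205 → 748; 40+ − 205 → 1821
Population now: 0–19=748, 20–39=642, 40+=1821
— Period 3 —
Births: 642 × 0.564 = 362
20–39: 748 × 0.963 = 720
40+: 642 × 0.973 + 1821 × 0.626 = 625 + 1140 = 1765
Net migration: 0–19 + 205 → 567; 40+ − 205 → 1560
Population now: 0–19=567, 20–39=720, 40+=1560
— Period 4 —
Births: 720 × 0.564 = 406
20–39: 567 × 0.963 = 546
40+: 720 × 0.973 + 1560 × 0.626 = 701 + 977 = 1678
Net migration: 0–19 + 205 → 611; 40+ − 205 → 1473
Population now: 0–19=611, 20–39=546, 40+=1473
Scenario B total after 4 periods: 2630
Difference B − A = 2630 − 2348 = 282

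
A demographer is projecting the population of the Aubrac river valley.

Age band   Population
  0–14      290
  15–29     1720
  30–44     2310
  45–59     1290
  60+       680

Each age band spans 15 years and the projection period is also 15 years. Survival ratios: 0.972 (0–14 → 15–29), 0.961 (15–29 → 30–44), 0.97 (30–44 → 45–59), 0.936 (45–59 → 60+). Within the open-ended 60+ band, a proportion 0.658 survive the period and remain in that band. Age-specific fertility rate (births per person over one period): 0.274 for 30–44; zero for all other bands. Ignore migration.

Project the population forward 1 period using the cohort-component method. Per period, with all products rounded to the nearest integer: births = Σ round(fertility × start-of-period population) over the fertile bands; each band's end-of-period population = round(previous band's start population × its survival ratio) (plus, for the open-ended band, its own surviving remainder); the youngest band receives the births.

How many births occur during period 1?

633

Period 1:
Births: 2310 × 0.274 = 633
15–29: 290 × 0.972 = 282
30–44: 1720 × 0.961 = 1653
45–59: 2310 × 0.97 = 2241
60+: 1290 × 0.936 + 680 × 0.658 = 1207 + 447 = 1654
→ [633, 282, 1653, 2241, 1654]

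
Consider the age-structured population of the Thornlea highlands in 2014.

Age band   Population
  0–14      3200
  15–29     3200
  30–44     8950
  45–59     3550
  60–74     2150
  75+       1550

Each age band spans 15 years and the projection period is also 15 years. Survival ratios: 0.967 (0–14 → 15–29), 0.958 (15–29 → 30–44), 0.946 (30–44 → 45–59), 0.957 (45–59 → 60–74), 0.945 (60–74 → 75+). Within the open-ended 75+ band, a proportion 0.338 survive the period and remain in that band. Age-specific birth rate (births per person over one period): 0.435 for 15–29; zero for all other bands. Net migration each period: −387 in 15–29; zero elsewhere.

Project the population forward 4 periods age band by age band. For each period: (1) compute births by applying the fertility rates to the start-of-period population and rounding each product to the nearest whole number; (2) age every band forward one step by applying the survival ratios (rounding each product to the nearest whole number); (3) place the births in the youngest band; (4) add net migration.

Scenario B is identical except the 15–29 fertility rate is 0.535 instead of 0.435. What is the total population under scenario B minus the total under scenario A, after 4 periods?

Numbering the groups 1..6 from youngest to oldest:
Period 1:
Births: 3200 × 0.435 = 1392
Group 2: 3200 × 0.967 = 3094
Group 3: 3200 × 0.958 = 3066
Group 4: 8950 × 0.946 = 8467
Group 5: 3550 × 0.957 = 3397
Group 6: 2150 × 0.945 + 1550 × 0.338 = 2032 + 524 = 2556
Net migration: Group 2 − 387 → 2707
Population now: 0–14=1392, 15–29=2707, 30–44=3066, 45–59=8467, 60–74=3397, 75+=2556
Period 2:
Births: 2707 × 0.435 = 1178
Group 2: 1392 × 0.967 = 1346
Group 3: 2707 × 0.958 = 2593
Group 4: 3066 × 0.946 = 2900
Group 5: 8467 × 0.957 = 8103
Group 6: 3397 × 0.945 + 2556 × 0.338 = 3210 + 864 = 4074
Net migration: Group 2 − 387 → 959
Population now: 0–14=1178, 15–29=959, 30–44=2593, 45–59=2900, 60–74=8103, 75+=4074
Period 3:
Births: 959 × 0.435 = 417
Group 2: 1178 × 0.967 = 1139
Group 3: 959 × 0.958 = 919
Group 4: 2593 × 0.946 = 2453
Group 5: 2900 × 0.957 = 2775
Group 6: 8103 × 0.945 + 4074 × 0.338 = 7657 + 1377 = 9034
Net migration: Group 2 − 387 → 752
Population now: 0–14=417, 15–29=752, 30–44=919, 45–59=2453, 60–74=2775, 75+=9034
Period 4:
Births: 752 × 0.435 = 327
Group 2: 417 × 0.967 = 403
Group 3: 752 × 0.958 = 720
Group 4: 919 × 0.946 = 869
Group 5: 2453 × 0.957 = 2348
Group 6: 2775 × 0.945 + 9034 × 0.338 = 2622 + 3053 = 5675
Net migration: Group 2 − 387 → 16
Population now: 0–14=327, 15–29=16, 30–44=720, 45–59=869, 60–74=2348, 75+=5675
Scenario A total after 4 periods: 9955
Scenario B projection —
Period 1:
Births: 3200 × 0.535 = 1712
Group 2: 3200 × 0.967 = 3094
Group 3: 3200 × 0.958 = 3066
Group 4: 8950 × 0.946 = 8467
Group 5: 3550 × 0.957 = 3397
Group 6: 2150 × 0.945 + 1550 × 0.338 = 2032 + 524 = 2556
Net migration: Group 2 − 387 → 2707
Population now: 0–14=1712, 15–29=2707, 30–44=3066, 45–59=8467, 60–74=3397, 75+=2556
Period 2:
Births: 2707 × 0.535 = 1448
Group 2: 1712 × 0.967 = 1656
Group 3: 2707 × 0.958 = 2593
Group 4: 3066 × 0.946 = 2900
Group 5: 8467 × 0.957 = 8103
Group 6: 3397 × 0.945 + 2556 × 0.338 = 3210 + 864 = 4074
Net migration: Group 2 − 387 → 1269
Population now: 0–14=1448, 15–29=1269, 30–44=2593, 45–59=2900, 60–74=8103, 75+=4074
Period 3:
Births: 1269 × 0.535 = 679
Group 2: 1448 × 0.967 = 1400
Group 3: 1269 × 0.958 = 1216
Group 4: 2593 × 0.946 = 2453
Group 5: 2900 × 0.957 = 2775
Group 6: 8103 × 0.945 + 4074 × 0.338 = 7657 + 1377 = 9034
Net migration: Group 2 − 387 → 1013
Population now: 0–14=679, 15–29=1013, 30–44=1216, 45–59=2453, 60–74=2775, 75+=9034
Period 4:
Births: 1013 × 0.535 = 542
Group 2: 679 × 0.967 = 657
Group 3: 1013 × 0.958 = 970
Group 4: 1216 × 0.946 = 1150
Group 5: 2453 × 0.957 = 2348
Group 6: 2775 × 0.945 + 9034 × 0.338 = 2622 + 3053 = 5675
Net migration: Group 2 − 387 → 270
Population now: 0–14=542, 15–29=270, 30–44=970, 45–59=1150, 60–74=2348, 75+=5675
Scenario B total after 4 periods: 10955
Difference B − A = 10955 − 9955 = 1000

1000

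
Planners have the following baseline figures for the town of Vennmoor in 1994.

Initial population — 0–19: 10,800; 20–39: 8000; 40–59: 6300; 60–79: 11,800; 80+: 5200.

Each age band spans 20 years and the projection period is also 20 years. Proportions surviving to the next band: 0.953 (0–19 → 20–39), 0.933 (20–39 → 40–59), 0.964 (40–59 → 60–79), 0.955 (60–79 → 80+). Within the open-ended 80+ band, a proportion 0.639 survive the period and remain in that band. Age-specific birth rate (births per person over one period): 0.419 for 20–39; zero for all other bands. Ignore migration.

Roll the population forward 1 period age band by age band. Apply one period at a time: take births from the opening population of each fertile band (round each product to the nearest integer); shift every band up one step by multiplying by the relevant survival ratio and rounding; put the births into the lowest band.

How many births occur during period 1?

3352

After projecting period 1:
Births: 8000 × 0.419 = 3352
20–39: 10800 × 0.953 = 10292
40–59: 8000 × 0.933 = 7464
60–79: 6300 × 0.964 = 6073
80+: 11800 × 0.955 + 5200 × 0.639 = 11269 + 3323 = 14592
End of period: [3352, 10292, 7464, 6073, 14592]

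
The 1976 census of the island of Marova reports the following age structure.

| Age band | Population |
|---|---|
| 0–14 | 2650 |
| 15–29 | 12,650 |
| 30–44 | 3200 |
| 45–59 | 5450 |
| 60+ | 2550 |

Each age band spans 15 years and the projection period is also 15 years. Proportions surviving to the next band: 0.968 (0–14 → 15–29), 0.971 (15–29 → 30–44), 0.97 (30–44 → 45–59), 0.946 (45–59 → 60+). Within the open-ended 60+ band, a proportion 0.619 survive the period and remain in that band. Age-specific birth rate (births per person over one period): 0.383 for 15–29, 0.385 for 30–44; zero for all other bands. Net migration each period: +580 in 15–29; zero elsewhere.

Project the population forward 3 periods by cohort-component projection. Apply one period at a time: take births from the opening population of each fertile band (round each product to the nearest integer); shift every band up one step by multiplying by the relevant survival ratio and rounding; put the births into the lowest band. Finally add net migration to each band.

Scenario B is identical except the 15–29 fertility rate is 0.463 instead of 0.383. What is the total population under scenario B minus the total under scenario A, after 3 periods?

2164

(Groups numbered youngest = 1 to oldest = 5.)
— Period 1 —
Births: 12650 × 0.383 = 4845  |  3200 × 0.385 = 1232 → total 6077
Group 2: 2650 × 0.968 = 2565
Group 3: 12650 × 0.971 = 12283
Group 4: 3200 × 0.97 = 3104
Group 5: 5450 × 0.946 + 2550 × 0.619 = 5156 + 1578 = 6734
Net migration: Group 2 + 580 → 3145
→ [6077, 3145, 12283, 3104, 6734]
— Period 2 —
Births: 3145 × 0.383 = 1205  |  12283 × 0.385 = 4729 → total 5934
Group 2: 6077 × 0.968 = 5883
Group 3: 3145 × 0.971 = 3054
Group 4: 12283 × 0.97 = 11915
Group 5: 3104 × 0.946 + 6734 × 0.619 = 2936 + 4168 = 7104
Net migration: Group 2 + 580 → 6463
→ [5934, 6463, 3054, 11915, 7104]
— Period 3 —
Births: 6463 × 0.383 = 2475  |  3054 × 0.385 = 1176 → total 3651
Group 2: 5934 × 0.968 = 5744
Group 3: 6463 × 0.971 = 6276
Group 4: 3054 × 0.97 = 2962
Group 5: 11915 × 0.946 + 7104 × 0.619 = 11272 + 4397 = 15669
Net migration: Group 2 + 580 → 6324
→ [3651, 6324, 6276, 2962, 15669]
Scenario A total after 3 periods: 34882
Scenario B projection —
— Period 1 —
Births: 12650 × 0.463 = 5857  |  3200 × 0.385 = 1232 → total 7089
Group 2: 2650 × 0.968 = 2565
Group 3: 12650 × 0.971 = 12283
Group 4: 3200 × 0.97 = 3104
Group 5: 5450 × 0.946 + 2550 × 0.619 = 5156 + 1578 = 6734
Net migration: Group 2 + 580 → 3145
→ [7089, 3145, 12283, 3104, 6734]
— Period 2 —
Births: 3145 × 0.463 = 1456  |  12283 × 0.385 = 4729 → total 6185
Group 2: 7089 × 0.968 = 6862
Group 3: 3145 × 0.971 = 3054
Group 4: 12283 × 0.97 = 11915
Group 5: 3104 × 0.946 + 6734 × 0.619 = 2936 + 4168 = 7104
Net migration: Group 2 + 580 → 7442
→ [6185, 7442, 3054, 11915, 7104]
— Period 3 —
Births: 7442 × 0.463 = 3446  |  3054 × 0.385 = 1176 → total 4622
Group 2: 6185 × 0.968 = 5987
Group 3: 7442 × 0.971 = 7226
Group 4: 3054 × 0.97 = 2962
Group 5: 11915 × 0.946 + 7104 × 0.619 = 11272 + 4397 = 15669
Net migration: Group 2 + 580 → 6567
→ [4622, 6567, 7226, 2962, 15669]
Scenario B total after 3 periods: 37046
Difference B − A = 37046 − 34882 = 2164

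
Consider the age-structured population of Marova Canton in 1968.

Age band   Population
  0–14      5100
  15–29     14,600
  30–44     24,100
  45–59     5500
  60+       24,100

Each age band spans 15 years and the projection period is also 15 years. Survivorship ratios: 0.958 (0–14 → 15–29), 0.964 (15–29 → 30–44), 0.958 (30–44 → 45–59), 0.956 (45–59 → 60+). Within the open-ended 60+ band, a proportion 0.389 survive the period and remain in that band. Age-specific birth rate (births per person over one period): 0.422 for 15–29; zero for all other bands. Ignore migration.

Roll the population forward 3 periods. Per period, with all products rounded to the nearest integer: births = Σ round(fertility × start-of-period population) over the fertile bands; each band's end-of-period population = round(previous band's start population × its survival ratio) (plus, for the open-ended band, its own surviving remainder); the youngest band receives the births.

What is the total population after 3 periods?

38358

[period 1]
Births: 14600 * 0.422 = 6161
15–29: 5100 * 0.958 = 4886
30–44: 14600 * 0.964 = 14074
45–59: 24100 * 0.958 = 23088
60+: 5500 * 0.956 + 24100 * 0.389 = 5258 + 9375 = 14633
→ [6161, 4886, 14074, 23088, 14633]
[period 2]
Births: 4886 * 0.422 = 2062
15–29: 6161 * 0.958 = 5902
30–44: 4886 * 0.964 = 4710
45–59: 14074 * 0.958 = 13483
60+: 23088 * 0.956 + 14633 * 0.389 = 22072 + 5692 = 27764
→ [2062, 5902, 4710, 13483, 27764]
[period 3]
Births: 5902 * 0.422 = 2491
15–29: 2062 * 0.958 = 1975
30–44: 5902 * 0.964 = 5690
45–59: 4710 * 0.958 = 4512
60+: 13483 * 0.956 + 27764 * 0.389 = 12890 + 10800 = 23690
→ [2491, 1975, 5690, 4512, 23690]
Total after period 3: 2491 + 1975 + 5690 + 4512 + 23690 = 38358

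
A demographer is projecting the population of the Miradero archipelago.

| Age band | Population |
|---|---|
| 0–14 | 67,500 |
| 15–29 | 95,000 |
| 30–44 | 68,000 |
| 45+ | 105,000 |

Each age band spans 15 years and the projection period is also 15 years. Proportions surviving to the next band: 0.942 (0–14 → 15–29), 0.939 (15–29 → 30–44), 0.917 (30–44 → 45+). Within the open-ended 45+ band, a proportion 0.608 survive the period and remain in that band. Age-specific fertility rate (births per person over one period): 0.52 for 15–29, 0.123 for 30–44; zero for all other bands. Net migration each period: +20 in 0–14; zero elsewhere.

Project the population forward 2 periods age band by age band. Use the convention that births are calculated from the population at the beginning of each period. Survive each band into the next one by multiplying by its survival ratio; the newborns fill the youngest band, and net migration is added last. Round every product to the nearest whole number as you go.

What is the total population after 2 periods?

Numbering the bands 1..4 from youngest to oldest:
Period 1:
Births: 95000 * 0.52 = 49400  |  68000 * 0.123 = 8364 ⇒ total 57764
Band 2: 67500 * 0.942 = 63585
Band 3: 95000 * 0.939 = 89205
Band 4: 68000 * 0.917 + 105000 * 0.608 = 62356 + 63840 = 126196
Net migration: Band 1 + 20 → 57784
Population now: 0–14=57784, 15–29=63585, 30–44=89205, 45+=126196
Period 2:
Births: 63585 * 0.52 = 33064  |  89205 * 0.123 = 10972 ⇒ total 44036
Band 2: 57784 * 0.942 = 54433
Band 3: 63585 * 0.939 = 59706
Band 4: 89205 * 0.917 + 126196 * 0.608 = 81801 + 76727 = 158528
Net migration: Band 1 + 20 → 44056
Population now: 0–14=44056, 15–29=54433, 30–44=59706, 45+=158528
Total after period 2: 44056 + 54433 + 59706 + 158528 = 316723

316723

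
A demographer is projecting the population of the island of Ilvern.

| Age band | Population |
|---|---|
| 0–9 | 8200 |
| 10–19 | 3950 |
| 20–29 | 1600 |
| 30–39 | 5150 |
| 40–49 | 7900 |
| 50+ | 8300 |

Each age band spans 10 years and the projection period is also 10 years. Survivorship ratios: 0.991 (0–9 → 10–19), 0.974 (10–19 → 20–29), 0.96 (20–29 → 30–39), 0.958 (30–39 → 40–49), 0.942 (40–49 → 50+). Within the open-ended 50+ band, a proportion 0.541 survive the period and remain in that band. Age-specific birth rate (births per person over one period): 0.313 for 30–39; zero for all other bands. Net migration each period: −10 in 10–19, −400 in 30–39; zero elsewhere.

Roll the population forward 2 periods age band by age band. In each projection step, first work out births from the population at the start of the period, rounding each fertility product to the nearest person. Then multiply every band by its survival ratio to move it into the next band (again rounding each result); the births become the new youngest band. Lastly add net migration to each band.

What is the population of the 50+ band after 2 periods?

11103

Call the bands 1 to 6, youngest first.
Period 1:
Births: 5150 × 0.313 = 1612
Band 2: 8200 × 0.991 = 8126
Band 3: 3950 × 0.974 = 3847
Band 4: 1600 × 0.96 = 1536
Band 5: 5150 × 0.958 = 4934
Band 6: 7900 × 0.942 + 8300 × 0.541 = 7442 + 4490 = 11932
Net migration: Band 2 − 10 → 8116; Band 4 − 400 → 1136
End of period: [1612, 8116, 3847, 1136, 4934, 11932]
Period 2:
Births: 1136 × 0.313 = 356
Band 2: 1612 × 0.991 = 1597
Band 3: 8116 × 0.974 = 7905
Band 4: 3847 × 0.96 = 3693
Band 5: 1136 × 0.958 = 1088
Band 6: 4934 × 0.942 + 11932 × 0.541 = 4648 + 6455 = 11103
Net migration: Band 2 − 10 → 1587; Band 4 − 400 → 3293
End of period: [356, 1587, 7905, 3293, 1088, 11103]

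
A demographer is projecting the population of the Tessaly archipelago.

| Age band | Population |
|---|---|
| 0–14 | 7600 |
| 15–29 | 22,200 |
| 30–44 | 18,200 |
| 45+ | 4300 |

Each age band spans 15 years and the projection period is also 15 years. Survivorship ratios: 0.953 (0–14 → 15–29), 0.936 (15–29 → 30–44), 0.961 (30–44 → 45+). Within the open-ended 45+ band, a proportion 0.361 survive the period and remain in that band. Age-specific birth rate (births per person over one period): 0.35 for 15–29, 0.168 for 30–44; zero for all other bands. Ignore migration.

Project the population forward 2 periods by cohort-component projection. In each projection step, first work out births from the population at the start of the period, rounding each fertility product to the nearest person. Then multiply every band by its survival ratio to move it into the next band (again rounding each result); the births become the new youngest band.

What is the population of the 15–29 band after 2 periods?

10319

After projecting period 1:
Births: 22200 * 0.35 = 7770, 18200 * 0.168 = 3058 — total 10828
15–29: 7600 * 0.953 = 7243
30–44: 22200 * 0.936 = 20779
45+: 18200 * 0.961 + 4300 * 0.361 = 17490 + 1552 = 19042
End of period: [10828, 7243, 20779, 19042]
After projecting period 2:
Births: 7243 * 0.35 = 2535, 20779 * 0.168 = 3491 — total 6026
15–29: 10828 * 0.953 = 10319
30–44: 7243 * 0.936 = 6779
45+: 20779 * 0.961 + 19042 * 0.361 = 19969 + 6874 = 26843
End of period: [6026, 10319, 6779, 26843]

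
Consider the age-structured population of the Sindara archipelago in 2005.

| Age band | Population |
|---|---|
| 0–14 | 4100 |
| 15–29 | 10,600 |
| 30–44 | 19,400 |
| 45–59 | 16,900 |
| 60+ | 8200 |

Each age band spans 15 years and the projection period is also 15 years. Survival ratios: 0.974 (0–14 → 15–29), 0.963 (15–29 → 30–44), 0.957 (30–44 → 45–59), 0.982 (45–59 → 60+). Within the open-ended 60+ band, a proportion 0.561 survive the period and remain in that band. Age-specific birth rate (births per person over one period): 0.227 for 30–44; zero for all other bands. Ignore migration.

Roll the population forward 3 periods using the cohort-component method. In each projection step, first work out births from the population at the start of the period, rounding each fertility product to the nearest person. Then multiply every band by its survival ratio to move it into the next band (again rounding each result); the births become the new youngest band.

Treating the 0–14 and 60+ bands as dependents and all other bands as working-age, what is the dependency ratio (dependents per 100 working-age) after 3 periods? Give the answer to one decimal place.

271.8

(Groups numbered youngest = 1 to oldest = 5.)
— Period 1 —
Births: 19400 × 0.227 = 4404
Group 2: 4100 × 0.974 = 3993
Group 3: 10600 × 0.963 = 10208
Group 4: 19400 × 0.957 = 18566
Group 5: 16900 × 0.982 + 8200 × 0.561 = 16596 + 4600 = 21196
→ [4404, 3993, 10208, 18566, 21196]
— Period 2 —
Births: 10208 × 0.227 = 2317
Group 2: 4404 × 0.974 = 4289
Group 3: 3993 × 0.963 = 3845
Group 4: 10208 × 0.957 = 9769
Group 5: 18566 × 0.982 + 21196 × 0.561 = 18232 + 11891 = 30123
→ [2317, 4289, 3845, 9769, 30123]
— Period 3 —
Births: 3845 × 0.227 = 873
Group 2: 2317 × 0.974 = 2257
Group 3: 4289 × 0.963 = 4130
Group 4: 3845 × 0.957 = 3680
Group 5: 9769 × 0.982 + 30123 × 0.561 = 9593 + 16899 = 26492
→ [873, 2257, 4130, 3680, 26492]
Dependents (band 0–14 + band 60+) = 873 + 26492 = 27365; working-age = 10067; ratio = 27365/10067 × 100 = 271.8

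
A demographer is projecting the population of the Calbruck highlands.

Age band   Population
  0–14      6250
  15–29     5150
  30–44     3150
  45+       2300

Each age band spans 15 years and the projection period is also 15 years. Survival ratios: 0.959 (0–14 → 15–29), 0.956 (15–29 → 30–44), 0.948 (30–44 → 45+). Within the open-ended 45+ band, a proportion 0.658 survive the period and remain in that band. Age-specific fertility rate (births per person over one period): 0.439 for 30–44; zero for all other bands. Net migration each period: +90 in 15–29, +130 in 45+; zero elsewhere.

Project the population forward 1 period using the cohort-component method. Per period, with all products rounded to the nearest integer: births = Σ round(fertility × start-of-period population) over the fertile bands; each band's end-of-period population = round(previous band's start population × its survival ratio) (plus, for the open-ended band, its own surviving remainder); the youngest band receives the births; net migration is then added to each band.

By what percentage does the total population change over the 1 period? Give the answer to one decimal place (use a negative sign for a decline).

Period 1.
Births: 3150 × 0.439 = 1383
15–29: 6250 × 0.959 = 5994
30–44: 5150 × 0.956 = 4923
45+: 3150 × 0.948 + 2300 × 0.658 = 2986 + 1513 = 4499
Net migration: 15–29 + 90 → 6084; 45+ + 130 → 4629
End of period: [1383, 6084, 4923, 4629]
Total: 16850 → 17019; change = 169; percentage change = 1.0%

1.0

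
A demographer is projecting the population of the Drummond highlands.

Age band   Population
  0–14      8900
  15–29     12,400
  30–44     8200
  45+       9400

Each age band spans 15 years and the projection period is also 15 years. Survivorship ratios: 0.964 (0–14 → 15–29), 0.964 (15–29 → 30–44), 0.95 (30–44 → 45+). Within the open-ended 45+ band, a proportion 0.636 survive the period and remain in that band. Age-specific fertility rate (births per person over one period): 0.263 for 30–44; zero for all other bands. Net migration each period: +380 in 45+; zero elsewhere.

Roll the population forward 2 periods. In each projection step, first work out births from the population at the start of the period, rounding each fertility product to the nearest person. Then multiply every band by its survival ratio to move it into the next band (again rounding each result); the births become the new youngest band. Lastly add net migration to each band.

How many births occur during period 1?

2157

Call the bands 1 to 4, youngest first.
Period 1.
Births: 8200 × 0.263 = 2157
Band 2: 8900 × 0.964 = 8580
Band 3: 12400 × 0.964 = 11954
Band 4: 8200 × 0.95 + 9400 × 0.636 = 7790 + 5978 = 13768
Net migration: Band 4 + 380 → 14148
End of period: [2157, 8580, 11954, 14148]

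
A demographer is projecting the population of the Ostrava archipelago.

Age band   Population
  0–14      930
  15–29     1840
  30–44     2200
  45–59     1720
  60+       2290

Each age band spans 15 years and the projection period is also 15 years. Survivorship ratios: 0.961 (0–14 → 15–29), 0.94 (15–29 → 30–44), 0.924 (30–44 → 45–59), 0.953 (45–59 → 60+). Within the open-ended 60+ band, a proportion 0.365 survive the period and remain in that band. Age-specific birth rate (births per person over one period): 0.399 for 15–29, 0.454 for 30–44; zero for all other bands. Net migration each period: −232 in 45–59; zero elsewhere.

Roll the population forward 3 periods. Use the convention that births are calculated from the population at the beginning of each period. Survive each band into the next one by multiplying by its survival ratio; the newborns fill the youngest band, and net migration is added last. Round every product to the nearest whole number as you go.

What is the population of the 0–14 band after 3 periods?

1045

Call the bands 1 to 5, youngest first.
[period 1]
Births: 1840 × 0.399 = 734 ; 2200 × 0.454 = 999 ⇒ total 1733
Band 2: 930 × 0.961 = 894
Band 3: 1840 × 0.94 = 1730
Band 4: 2200 × 0.924 = 2033
Band 5: 1720 × 0.953 + 2290 × 0.365 = 1639 + 836 = 2475
Net migration: Band 4 − 232 → 1801
End of period: [1733, 894, 1730, 1801, 2475]
[period 2]
Births: 894 × 0.399 = 357 ; 1730 × 0.454 = 785 ⇒ total 1142
Band 2: 1733 × 0.961 = 1665
Band 3: 894 × 0.94 = 840
Band 4: 1730 × 0.924 = 1599
Band 5: 1801 × 0.953 + 2475 × 0.365 = 1716 + 903 = 2619
Net migration: Band 4 − 232 → 1367
End of period: [1142, 1665, 840, 1367, 2619]
[period 3]
Births: 1665 × 0.399 = 664 ; 840 × 0.454 = 381 ⇒ total 1045
Band 2: 1142 × 0.961 = 1097
Band 3: 1665 × 0.94 = 1565
Band 4: 840 × 0.924 = 776
Band 5: 1367 × 0.953 + 2619 × 0.365 = 1303 + 956 = 2259
Net migration: Band 4 − 232 → 544
End of period: [1045, 1097, 1565, 544, 2259]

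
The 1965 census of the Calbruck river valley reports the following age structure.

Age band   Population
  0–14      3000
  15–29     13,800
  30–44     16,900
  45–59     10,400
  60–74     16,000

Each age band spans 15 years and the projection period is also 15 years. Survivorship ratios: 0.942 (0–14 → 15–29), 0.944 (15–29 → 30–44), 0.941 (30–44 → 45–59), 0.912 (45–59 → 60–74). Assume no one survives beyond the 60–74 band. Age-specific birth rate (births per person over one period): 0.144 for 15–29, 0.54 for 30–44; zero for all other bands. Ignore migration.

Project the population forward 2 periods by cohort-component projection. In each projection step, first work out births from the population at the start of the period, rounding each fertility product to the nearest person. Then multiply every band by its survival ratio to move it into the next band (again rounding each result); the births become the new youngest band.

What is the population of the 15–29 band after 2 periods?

Let band 1 be 0–14 through band 5 = 60–74.
— Period 1 —
Births: 13800 × 0.144 = 1987  |  16900 × 0.54 = 9126 → 11113
Band 2: 3000 × 0.942 = 2826
Band 3: 13800 × 0.944 = 13027
Band 4: 16900 × 0.941 = 15903
Band 5: 10400 × 0.912 = 9485
End of period: [11113, 2826, 13027, 15903, 9485]
— Period 2 —
Births: 2826 × 0.144 = 407  |  13027 × 0.54 = 7035 → 7442
Band 2: 11113 × 0.942 = 10468
Band 3: 2826 × 0.944 = 2668
Band 4: 13027 × 0.941 = 12258
Band 5: 15903 × 0.912 = 14504
End of period: [7442, 10468, 2668, 12258, 14504]

10468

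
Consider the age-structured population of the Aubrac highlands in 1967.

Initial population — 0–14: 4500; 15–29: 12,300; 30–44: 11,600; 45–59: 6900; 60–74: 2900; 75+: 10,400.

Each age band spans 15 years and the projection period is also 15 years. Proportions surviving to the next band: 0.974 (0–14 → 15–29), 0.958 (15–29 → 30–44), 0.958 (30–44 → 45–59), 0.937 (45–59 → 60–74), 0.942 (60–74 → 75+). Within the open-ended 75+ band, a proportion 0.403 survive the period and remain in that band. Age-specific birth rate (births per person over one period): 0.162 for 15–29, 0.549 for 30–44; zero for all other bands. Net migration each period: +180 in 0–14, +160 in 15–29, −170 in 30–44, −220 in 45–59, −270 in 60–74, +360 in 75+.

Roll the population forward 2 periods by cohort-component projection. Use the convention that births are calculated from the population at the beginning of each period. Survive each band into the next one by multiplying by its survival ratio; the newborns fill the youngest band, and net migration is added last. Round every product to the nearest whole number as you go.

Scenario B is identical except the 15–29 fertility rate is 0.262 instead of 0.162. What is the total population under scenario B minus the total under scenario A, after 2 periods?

(Bands numbered youngest = 1 to oldest = 6.)
After projecting period 1:
Births: 12300 * 0.162 = 1993 ; 11600 * 0.549 = 6368 — total 8361
Band 2: 4500 * 0.974 = 4383
Band 3: 12300 * 0.958 = 11783
Band 4: 11600 * 0.958 = 11113
Band 5: 6900 * 0.937 = 6465
Band 6: 2900 * 0.942 + 10400 * 0.403 = 2732 + 4191 = 6923
Net migration: Band 1 + 180 → 8541; Band 2 + 160 → 4543; Band 3 − 170 → 11613; Band 4 − 220 → 10893; Band 5 − 270 → 6195; Band 6 + 360 → 7283
Giving 8541 / 4543 / 11613 / 10893 / 6195 / 7283.
After projecting period 2:
Births: 4543 * 0.162 = 736 ; 11613 * 0.549 = 6376 — total 7112
Band 2: 8541 * 0.974 = 8319
Band 3: 4543 * 0.958 = 4352
Band 4: 11613 * 0.958 = 11125
Band 5: 10893 * 0.937 = 10207
Band 6: 6195 * 0.942 + 7283 * 0.403 = 5836 + 2935 = 8771
Net migration: Band 1 + 180 → 7292; Band 2 + 160 → 8479; Band 3 − 170 → 4182; Band 4 − 220 → 10905; Band 5 − 270 → 9937; Band 6 + 360 → 9131
Giving 7292 / 8479 / 4182 / 10905 / 9937 / 9131.
Scenario A total after 2 periods: 49926
Scenario B projection —
After projecting period 1:
Births: 12300 * 0.262 = 3223 ; 11600 * 0.549 = 6368 — total 9591
Band 2: 4500 * 0.974 = 4383
Band 3: 12300 * 0.958 = 11783
Band 4: 11600 * 0.958 = 11113
Band 5: 6900 * 0.937 = 6465
Band 6: 2900 * 0.942 + 10400 * 0.403 = 2732 + 4191 = 6923
Net migration: Band 1 + 180 → 9771; Band 2 + 160 → 4543; Band 3 − 170 → 11613; Band 4 − 220 → 10893; Band 5 − 270 → 6195; Band 6 + 360 → 7283
Giving 9771 / 4543 / 11613 / 10893 / 6195 / 7283.
After projecting period 2:
Births: 4543 * 0.262 = 1190 ; 11613 * 0.549 = 6376 — total 7566
Band 2: 9771 * 0.974 = 9517
Band 3: 4543 * 0.958 = 4352
Band 4: 11613 * 0.958 = 11125
Band 5: 10893 * 0.937 = 10207
Band 6: 6195 * 0.942 + 7283 * 0.403 = 5836 + 2935 = 8771
Net migration: Band 1 + 180 → 7746; Band 2 + 160 → 9677; Band 3 − 170 → 4182; Band 4 − 220 → 10905; Band 5 − 270 → 9937; Band 6 + 360 → 9131
Giving 7746 / 9677 / 4182 / 10905 / 9937 / 9131.
Scenario B total after 2 periods: 51578
Difference B − A = 51578 − 49926 = 1652

1652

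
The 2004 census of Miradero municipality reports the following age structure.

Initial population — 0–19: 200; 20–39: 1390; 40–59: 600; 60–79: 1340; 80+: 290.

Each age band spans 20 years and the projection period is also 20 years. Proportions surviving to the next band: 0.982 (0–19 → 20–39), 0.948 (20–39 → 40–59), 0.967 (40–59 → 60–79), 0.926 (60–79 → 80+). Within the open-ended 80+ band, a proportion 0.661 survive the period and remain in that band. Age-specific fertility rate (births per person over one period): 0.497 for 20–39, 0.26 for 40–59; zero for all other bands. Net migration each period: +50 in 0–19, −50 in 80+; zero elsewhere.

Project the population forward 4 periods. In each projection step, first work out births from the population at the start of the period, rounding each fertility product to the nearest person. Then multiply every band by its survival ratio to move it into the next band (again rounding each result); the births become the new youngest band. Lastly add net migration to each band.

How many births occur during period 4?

Period 1:
Births: 1390 * 0.497 = 691 ; 600 * 0.26 = 156 — total 847
20–39: 200 * 0.982 = 196
40–59: 1390 * 0.948 = 1318
60–79: 600 * 0.967 = 580
80+: 1340 * 0.926 + 290 * 0.661 = 1241 + 192 = 1433
Net migration: 0–19 + 50 → 897; 80+ − 50 → 1383
Giving 897 / 196 / 1318 / 580 / 1383.
Period 2:
Births: 196 * 0.497 = 97 ; 1318 * 0.26 = 343 — total 440
20–39: 897 * 0.982 = 881
40–59: 196 * 0.948 = 186
60–79: 1318 * 0.967 = 1275
80+: 580 * 0.926 + 1383 * 0.661 = 537 + 914 = 1451
Net migration: 0–19 + 50 → 490; 80+ − 50 → 1401
Giving 490 / 881 / 186 / 1275 / 1401.
Period 3:
Births: 881 * 0.497 = 438 ; 186 * 0.26 = 48 — total 486
20–39: 490 * 0.982 = 481
40–59: 881 * 0.948 = 835
60–79: 186 * 0.967 = 180
80+: 1275 * 0.926 + 1401 * 0.661 = 1181 + 926 = 2107
Net migration: 0–19 + 50 → 536; 80+ − 50 → 2057
Giving 536 / 481 / 835 / 180 / 2057.
Period 4:
Births: 481 * 0.497 = 239 ; 835 * 0.26 = 217 — total 456
20–39: 536 * 0.982 = 526
40–59: 481 * 0.948 = 456
60–79: 835 * 0.967 = 807
80+: 180 * 0.926 + 2057 * 0.661 = 167 + 1360 = 1527
Net migration: 0–19 + 50 → 506; 80+ − 50 → 1477
Giving 506 / 526 / 456 / 807 / 1477.

456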